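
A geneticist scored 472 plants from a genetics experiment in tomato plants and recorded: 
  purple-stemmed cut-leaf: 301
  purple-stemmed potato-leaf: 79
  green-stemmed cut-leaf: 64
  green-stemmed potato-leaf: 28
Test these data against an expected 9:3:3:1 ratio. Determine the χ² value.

Expected counts for N = 472 under a 9:3:3:1 ratio (total parts = 16):
  purple-stemmed cut-leaf: 472 × 9/16 = 265.5
  purple-stemmed potato-leaf: 472 × 3/16 = 88.5
  green-stemmed cut-leaf: 472 × 3/16 = 88.5
  green-stemmed potato-leaf: 472 × 1/16 = 29.5
χ² = Σ (O − E)² / E
  purple-stemmed cut-leaf: (301 − 265.5)² / 265.5 = 4.7467
  purple-stemmed potato-leaf: (79 − 88.5)² / 88.5 = 1.0198
  green-stemmed cut-leaf: (64 − 88.5)² / 88.5 = 6.7825
  green-stemmed potato-leaf: (28 − 29.5)² / 29.5 = 0.0763
χ² = 4.7467 + 1.0198 + 6.7825 + 0.0763 = 12.6253 ≈ 12.625

12.625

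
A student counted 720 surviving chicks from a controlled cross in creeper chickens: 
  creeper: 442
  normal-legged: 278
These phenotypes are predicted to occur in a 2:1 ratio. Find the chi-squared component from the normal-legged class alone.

The 2:1 ratio has 3 parts, so with N = 720 the expected counts are:
  creeper: 720 × 2/3 = 480
  normal-legged: 720 × 1/3 = 240
Contribution of normal-legged: (278 − 240)² / 240 = 6.0167

6.017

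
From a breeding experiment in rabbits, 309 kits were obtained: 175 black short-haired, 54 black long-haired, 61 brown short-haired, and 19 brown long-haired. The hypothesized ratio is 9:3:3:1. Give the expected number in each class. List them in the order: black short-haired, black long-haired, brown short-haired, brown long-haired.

The 9:3:3:1 ratio has 16 parts, so with N = 309 the expected counts are:
  black short-haired: 309 × 9/16 = 173.8125
  black long-haired: 309 × 3/16 = 57.9375
  brown short-haired: 309 × 3/16 = 57.9375
  brown long-haired: 309 × 1/16 = 19.3125

173.8125, 57.9375, 57.9375, 19.3125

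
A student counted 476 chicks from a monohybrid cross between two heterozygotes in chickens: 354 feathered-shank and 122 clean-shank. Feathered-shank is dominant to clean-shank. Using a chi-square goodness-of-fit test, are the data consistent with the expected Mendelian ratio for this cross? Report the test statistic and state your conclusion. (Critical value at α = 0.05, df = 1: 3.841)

For a monohybrid cross between heterozygotes with complete dominance, the expected phenotypic ratio is 3:1.
Expected counts for N = 476 under a 3:1 ratio (total parts = 4):
  feathered-shank: 476 × 3/4 = 357
  clean-shank: 476 × 1/4 = 119
χ² = Σ (O − E)² / E
  feathered-shank: (354 − 357)² / 357 = 0.0252
  clean-shank: (122 − 119)² / 119 = 0.0756
χ² = 0.0252 + 0.0756 = 0.1008 ≈ 0.101
Degrees of freedom = 2 − 1 = 1; critical value at α = 0.05 is 3.841.
Since 0.101 < 3.841, we fail to reject the null hypothesis — the data are consistent with the 3:1 ratio.

0.101; consistent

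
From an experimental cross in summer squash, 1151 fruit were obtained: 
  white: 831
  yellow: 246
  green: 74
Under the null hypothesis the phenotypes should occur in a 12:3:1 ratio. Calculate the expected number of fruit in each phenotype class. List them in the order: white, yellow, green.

863.25, 215.8125, 71.9375

Under the 12:3:1 hypothesis (Σ ratio = 16, N = 1151):
  white: 1151 × 12/16 = 863.25
  yellow: 1151 × 3/16 = 215.8125
  green: 1151 × 1/16 = 71.9375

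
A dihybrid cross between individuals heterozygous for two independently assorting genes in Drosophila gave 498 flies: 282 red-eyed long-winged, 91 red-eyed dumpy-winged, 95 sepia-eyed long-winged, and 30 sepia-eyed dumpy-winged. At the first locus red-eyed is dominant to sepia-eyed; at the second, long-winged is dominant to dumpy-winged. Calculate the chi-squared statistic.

A dihybrid F₂ with independent assortment and complete dominance at both loci gives a 9:3:3:1 phenotypic ratio.
Expected counts for N = 498 under a 9:3:3:1 ratio (total parts = 16):
  red-eyed long-winged: 498 × 9/16 = 280.125
  red-eyed dumpy-winged: 498 × 3/16 = 93.375
  sepia-eyed long-winged: 498 × 3/16 = 93.375
  sepia-eyed dumpy-winged: 498 × 1/16 = 31.125
χ² = Σ (O − E)² / E
  red-eyed long-winged: (282 − 280.125)² / 280.125 = 0.0126
  red-eyed dumpy-winged: (91 − 93.375)² / 93.375 = 0.0604
  sepia-eyed long-winged: (95 − 93.375)² / 93.375 = 0.0283
  sepia-eyed dumpy-winged: (30 − 31.125)² / 31.125 = 0.0407
χ² = 0.0126 + 0.0604 + 0.0283 + 0.0407 = 0.142

0.142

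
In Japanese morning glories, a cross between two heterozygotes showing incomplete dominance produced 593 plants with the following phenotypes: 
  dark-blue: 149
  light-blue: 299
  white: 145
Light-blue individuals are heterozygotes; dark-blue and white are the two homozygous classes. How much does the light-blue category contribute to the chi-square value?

With incomplete dominance, a heterozygote × heterozygote cross gives a 1:2:1 phenotypic ratio.
The 1:2:1 ratio has 4 parts, so with N = 593 the expected counts are:
  dark-blue: 593 × 1/4 = 148.25
  light-blue: 593 × 2/4 = 296.5
  white: 593 × 1/4 = 148.25
Contribution of light-blue: (299 − 296.5)² / 296.5 = 0.0211

0.021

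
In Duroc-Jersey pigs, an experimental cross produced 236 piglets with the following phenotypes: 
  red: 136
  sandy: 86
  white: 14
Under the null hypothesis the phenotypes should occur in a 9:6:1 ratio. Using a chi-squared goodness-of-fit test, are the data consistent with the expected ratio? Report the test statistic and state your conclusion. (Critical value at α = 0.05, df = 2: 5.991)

Expected counts for N = 236 under a 9:6:1 ratio (total parts = 16):
  red: 236 × 9/16 = 132.75
  sandy: 236 × 6/16 = 88.5
  white: 236 × 1/16 = 14.75
χ² = Σ (O − E)² / E
  red: (136 − 132.75)² / 132.75 = 0.0796
  sandy: (86 − 88.5)² / 88.5 = 0.0706
  white: (14 − 14.75)² / 14.75 = 0.0381
χ² = 0.0796 + 0.0706 + 0.0381 = 0.1883 ≈ 0.188
Degrees of freedom = 3 − 1 = 2; critical value at α = 0.05 is 5.991.
Since 0.188 < 5.991, we fail to reject the null hypothesis — the data are consistent with the 9:6:1 ratio.

0.188; consistent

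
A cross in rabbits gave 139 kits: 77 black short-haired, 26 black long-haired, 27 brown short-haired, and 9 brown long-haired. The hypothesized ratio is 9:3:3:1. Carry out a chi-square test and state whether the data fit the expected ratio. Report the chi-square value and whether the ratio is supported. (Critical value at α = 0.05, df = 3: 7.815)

Total ratio parts = 16. Expected numbers out of 139:
  black short-haired: 139 × 9/16 = 78.1875
  black long-haired: 139 × 3/16 = 26.0625
  brown short-haired: 139 × 3/16 = 26.0625
  brown long-haired: 139 × 1/16 = 8.6875
χ² = Σ (O − E)² / E
  black short-haired: (77 − 78.1875)² / 78.1875 = 0.0180
  black long-haired: (26 − 26.0625)² / 26.0625 = 0.0001
  brown short-haired: (27 − 26.0625)² / 26.0625 = 0.0337
  brown long-haired: (9 − 8.6875)² / 8.6875 = 0.0112
χ² = 0.0180 + 0.0001 + 0.0337 + 0.0112 = 0.063
Degrees of freedom = 4 − 1 = 3; critical value at α = 0.05 is 7.815.
Since 0.063 < 7.815, we fail to reject the null hypothesis — the data are consistent with the 9:3:3:1 ratio.

0.063; consistent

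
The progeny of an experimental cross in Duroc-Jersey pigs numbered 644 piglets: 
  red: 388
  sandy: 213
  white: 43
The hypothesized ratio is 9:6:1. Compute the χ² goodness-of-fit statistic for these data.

Total ratio parts = 16. Expected numbers out of 644:
  red: 644 × 9/16 = 362.25
  sandy: 644 × 6/16 = 241.5
  white: 644 × 1/16 = 40.25
χ² = Σ (O − E)² / E
  red: (388 − 362.25)² / 362.25 = 1.8304
  sandy: (213 − 241.5)² / 241.5 = 3.3634
  white: (43 − 40.25)² / 40.25 = 0.1879
χ² = 1.8304 + 3.3634 + 0.1879 = 5.3817 ≈ 5.382

5.382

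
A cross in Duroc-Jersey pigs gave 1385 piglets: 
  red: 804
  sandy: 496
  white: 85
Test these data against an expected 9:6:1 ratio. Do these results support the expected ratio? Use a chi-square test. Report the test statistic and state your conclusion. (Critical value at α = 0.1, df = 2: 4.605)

1.878; consistent

Expected counts for N = 1385 under a 9:6:1 ratio (total parts = 16):
  red: 1385 × 9/16 = 779.0625
  sandy: 1385 × 6/16 = 519.375
  white: 1385 × 1/16 = 86.5625
χ² = Σ (O − E)² / E
  red: (804 − 779.0625)² / 779.0625 = 0.7982
  sandy: (496 − 519.375)² / 519.375 = 1.0520
  white: (85 − 86.5625)² / 86.5625 = 0.0282
χ² = 0.7982 + 1.0520 + 0.0282 = 1.8784 ≈ 1.878
Degrees of freedom = 3 − 1 = 2; critical value at α = 0.1 is 4.605.
Since 1.878 < 4.605, we fail to reject the null hypothesis — the data are consistent with the 9:6:1 ratio.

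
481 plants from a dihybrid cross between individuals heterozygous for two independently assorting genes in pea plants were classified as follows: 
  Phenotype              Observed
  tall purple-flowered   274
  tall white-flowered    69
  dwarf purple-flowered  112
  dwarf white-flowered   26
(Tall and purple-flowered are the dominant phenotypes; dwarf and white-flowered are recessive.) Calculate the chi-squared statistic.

10.846

A dihybrid F₂ with independent assortment and complete dominance at both loci gives a 9:3:3:1 phenotypic ratio.
Under the 9:3:3:1 hypothesis (Σ ratio = 16, N = 481):
  tall purple-flowered: 481 × 9/16 = 270.5625
  tall white-flowered: 481 × 3/16 = 90.1875
  dwarf purple-flowered: 481 × 3/16 = 90.1875
  dwarf white-flowered: 481 × 1/16 = 30.0625
χ² = Σ (O − E)² / E
  tall purple-flowered: (274 − 270.5625)² / 270.5625 = 0.0437
  tall white-flowered: (69 − 90.1875)² / 90.1875 = 4.9775
  dwarf purple-flowered: (112 − 90.1875)² / 90.1875 = 5.2755
  dwarf white-flowered: (26 − 30.0625)² / 30.0625 = 0.5490
χ² = 0.0437 + 4.9775 + 5.2755 + 0.5490 = 10.8457 ≈ 10.846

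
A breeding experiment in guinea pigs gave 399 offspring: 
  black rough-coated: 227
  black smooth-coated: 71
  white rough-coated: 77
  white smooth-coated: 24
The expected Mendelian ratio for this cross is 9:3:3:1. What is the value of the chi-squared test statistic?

0.323

Under the 9:3:3:1 hypothesis (Σ ratio = 16, N = 399):
  black rough-coated: 399 × 9/16 = 224.4375
  black smooth-coated: 399 × 3/16 = 74.8125
  white rough-coated: 399 × 3/16 = 74.8125
  white smooth-coated: 399 × 1/16 = 24.9375
χ² = Σ (O − E)² / E
  black rough-coated: (227 − 224.4375)² / 224.4375 = 0.0293
  black smooth-coated: (71 − 74.8125)² / 74.8125 = 0.1943
  white rough-coated: (77 − 74.8125)² / 74.8125 = 0.0640
  white smooth-coated: (24 − 24.9375)² / 24.9375 = 0.0352
χ² = 0.0293 + 0.1943 + 0.0640 + 0.0352 = 0.3228 ≈ 0.323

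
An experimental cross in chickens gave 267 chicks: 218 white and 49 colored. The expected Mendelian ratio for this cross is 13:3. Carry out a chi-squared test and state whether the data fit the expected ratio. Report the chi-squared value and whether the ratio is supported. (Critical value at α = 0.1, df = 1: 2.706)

0.028; consistent

Expected counts for N = 267 under a 13:3 ratio (total parts = 16):
  white: 267 × 13/16 = 216.9375
  colored: 267 × 3/16 = 50.0625
χ² = Σ (O − E)² / E
  white: (218 − 216.9375)² / 216.9375 = 0.0052
  colored: (49 − 50.0625)² / 50.0625 = 0.0225
χ² = 0.0052 + 0.0225 = 0.0277 ≈ 0.028
Degrees of freedom = 2 − 1 = 1; critical value at α = 0.1 is 2.706.
Since 0.028 < 2.706, we fail to reject the null hypothesis — the data are consistent with the 13:3 ratio.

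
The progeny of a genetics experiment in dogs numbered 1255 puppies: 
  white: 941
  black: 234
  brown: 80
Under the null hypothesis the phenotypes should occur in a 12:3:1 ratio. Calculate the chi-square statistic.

The 12:3:1 ratio has 16 parts, so with N = 1255 the expected counts are:
  white: 1255 × 12/16 = 941.25
  black: 1255 × 3/16 = 235.3125
  brown: 1255 × 1/16 = 78.4375
χ² = Σ (O − E)² / E
  white: (941 − 941.25)² / 941.25 = 0.0001
  black: (234 − 235.3125)² / 235.3125 = 0.0073
  brown: (80 − 78.4375)² / 78.4375 = 0.0311
χ² = 0.0001 + 0.0073 + 0.0311 = 0.0385 ≈ 0.039

0.039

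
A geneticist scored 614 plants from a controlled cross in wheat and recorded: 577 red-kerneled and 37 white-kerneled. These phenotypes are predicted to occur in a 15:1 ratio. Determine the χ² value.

Expected counts for N = 614 under a 15:1 ratio (total parts = 16):
  red-kerneled: 614 × 15/16 = 575.625
  white-kerneled: 614 × 1/16 = 38.375
χ² = Σ (O − E)² / E
  red-kerneled: (577 − 575.625)² / 575.625 = 0.0033
  white-kerneled: (37 − 38.375)² / 38.375 = 0.0493
χ² = 0.0033 + 0.0493 = 0.0526 ≈ 0.053

0.053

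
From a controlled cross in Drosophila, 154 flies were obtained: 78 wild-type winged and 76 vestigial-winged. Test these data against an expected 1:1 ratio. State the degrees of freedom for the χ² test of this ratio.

1

A goodness-of-fit test with 2 phenotype classes has df = 2 − 1 = 1.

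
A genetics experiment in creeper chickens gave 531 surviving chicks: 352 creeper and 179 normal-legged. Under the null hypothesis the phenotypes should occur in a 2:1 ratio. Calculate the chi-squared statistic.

0.034

Expected counts for N = 531 under a 2:1 ratio (total parts = 3):
  creeper: 531 × 2/3 = 354
  normal-legged: 531 × 1/3 = 177
χ² = Σ (O − E)² / E
  creeper: (352 − 354)² / 354 = 0.0113
  normal-legged: (179 − 177)² / 177 = 0.0226
χ² = 0.0113 + 0.0226 = 0.0339 ≈ 0.034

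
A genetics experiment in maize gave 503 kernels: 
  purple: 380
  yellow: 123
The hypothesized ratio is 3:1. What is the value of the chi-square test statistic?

Expected counts for N = 503 under a 3:1 ratio (total parts = 4):
  purple: 503 × 3/4 = 377.25
  yellow: 503 × 1/4 = 125.75
χ² = Σ (O − E)² / E
  purple: (380 − 377.25)² / 377.25 = 0.0200
  yellow: (123 − 125.75)² / 125.75 = 0.0601
χ² = 0.0200 + 0.0601 = 0.0801 ≈ 0.080

0.080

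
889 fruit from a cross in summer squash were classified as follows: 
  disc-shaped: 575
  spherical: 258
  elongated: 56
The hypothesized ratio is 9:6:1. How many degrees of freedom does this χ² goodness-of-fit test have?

A goodness-of-fit test with 3 phenotype classes has df = 3 − 1 = 2.

2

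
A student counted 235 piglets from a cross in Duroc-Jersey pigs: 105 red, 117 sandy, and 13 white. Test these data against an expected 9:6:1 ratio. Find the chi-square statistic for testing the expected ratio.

15.247

Under the 9:6:1 hypothesis (Σ ratio = 16, N = 235):
  red: 235 × 9/16 = 132.1875
  sandy: 235 × 6/16 = 88.125
  white: 235 × 1/16 = 14.6875
χ² = Σ (O − E)² / E
  red: (105 − 132.1875)² / 132.1875 = 5.5918
  sandy: (117 − 88.125)² / 88.125 = 9.4612
  white: (13 − 14.6875)² / 14.6875 = 0.1939
χ² = 5.5918 + 9.4612 + 0.1939 = 15.2469 ≈ 15.247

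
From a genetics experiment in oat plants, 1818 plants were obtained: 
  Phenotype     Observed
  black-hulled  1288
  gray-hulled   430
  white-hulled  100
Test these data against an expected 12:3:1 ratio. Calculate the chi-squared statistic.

The 12:3:1 ratio has 16 parts, so with N = 1818 the expected counts are:
  black-hulled: 1818 × 12/16 = 1363.5
  gray-hulled: 1818 × 3/16 = 340.875
  white-hulled: 1818 × 1/16 = 113.625
χ² = Σ (O − E)² / E
  black-hulled: (1288 − 1363.5)² / 1363.5 = 4.1806
  gray-hulled: (430 − 340.875)² / 340.875 = 23.3026
  white-hulled: (100 − 113.625)² / 113.625 = 1.6338
χ² = 4.1806 + 23.3026 + 1.6338 = 29.117

29.117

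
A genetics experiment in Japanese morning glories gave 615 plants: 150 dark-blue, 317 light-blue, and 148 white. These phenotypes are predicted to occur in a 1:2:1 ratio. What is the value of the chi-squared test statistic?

Under the 1:2:1 hypothesis (Σ ratio = 4, N = 615):
  dark-blue: 615 × 1/4 = 153.75
  light-blue: 615 × 2/4 = 307.5
  white: 615 × 1/4 = 153.75
χ² = Σ (O − E)² / E
  dark-blue: (150 − 153.75)² / 153.75 = 0.0915
  light-blue: (317 − 307.5)² / 307.5 = 0.2935
  white: (148 − 153.75)² / 153.75 = 0.2150
χ² = 0.0915 + 0.2935 + 0.2150 = 0.600

0.600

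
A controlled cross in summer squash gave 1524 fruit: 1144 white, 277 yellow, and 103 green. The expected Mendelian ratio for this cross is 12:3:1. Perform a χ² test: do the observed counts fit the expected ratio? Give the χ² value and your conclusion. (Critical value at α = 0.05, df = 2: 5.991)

0.899; consistent

Under the 12:3:1 hypothesis (Σ ratio = 16, N = 1524):
  white: 1524 × 12/16 = 1143
  yellow: 1524 × 3/16 = 285.75
  green: 1524 × 1/16 = 95.25
χ² = Σ (O − E)² / E
  white: (1144 − 1143)² / 1143 = 0.0009
  yellow: (277 − 285.75)² / 285.75 = 0.2679
  green: (103 − 95.25)² / 95.25 = 0.6306
χ² = 0.0009 + 0.2679 + 0.6306 = 0.8994 ≈ 0.899
Degrees of freedom = 3 − 1 = 2; critical value at α = 0.05 is 5.991.
Since 0.899 < 5.991, we fail to reject the null hypothesis — the data are consistent with the 12:3:1 ratio.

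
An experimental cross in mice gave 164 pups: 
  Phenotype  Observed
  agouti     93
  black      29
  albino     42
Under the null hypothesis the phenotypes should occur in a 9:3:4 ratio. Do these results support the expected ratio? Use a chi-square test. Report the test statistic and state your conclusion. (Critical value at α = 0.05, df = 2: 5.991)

Total ratio parts = 16. Expected numbers out of 164:
  agouti: 164 × 9/16 = 92.25
  black: 164 × 3/16 = 30.75
  albino: 164 × 4/16 = 41
χ² = Σ (O − E)² / E
  agouti: (93 − 92.25)² / 92.25 = 0.0061
  black: (29 − 30.75)² / 30.75 = 0.0996
  albino: (42 − 41)² / 41 = 0.0244
χ² = 0.0061 + 0.0996 + 0.0244 = 0.1301 ≈ 0.130
Degrees of freedom = 3 − 1 = 2; critical value at α = 0.05 is 5.991.
Since 0.130 < 5.991, we fail to reject the null hypothesis — the data are consistent with the 9:3:4 ratio.

0.130; consistent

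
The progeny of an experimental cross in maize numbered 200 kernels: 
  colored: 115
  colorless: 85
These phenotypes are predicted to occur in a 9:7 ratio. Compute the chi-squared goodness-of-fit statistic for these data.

0.127

Under the 9:7 hypothesis (Σ ratio = 16, N = 200):
  colored: 200 × 9/16 = 112.5
  colorless: 200 × 7/16 = 87.5
χ² = Σ (O − E)² / E
  colored: (115 − 112.5)² / 112.5 = 0.0556
  colorless: (85 − 87.5)² / 87.5 = 0.0714
χ² = 0.0556 + 0.0714 = 0.127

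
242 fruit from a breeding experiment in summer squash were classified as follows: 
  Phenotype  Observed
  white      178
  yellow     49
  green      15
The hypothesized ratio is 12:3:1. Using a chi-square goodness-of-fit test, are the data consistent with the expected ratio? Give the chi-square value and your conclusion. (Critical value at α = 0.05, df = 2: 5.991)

The 12:3:1 ratio has 16 parts, so with N = 242 the expected counts are:
  white: 242 × 12/16 = 181.5
  yellow: 242 × 3/16 = 45.375
  green: 242 × 1/16 = 15.125
χ² = Σ (O − E)² / E
  white: (178 − 181.5)² / 181.5 = 0.0675
  yellow: (49 − 45.375)² / 45.375 = 0.2896
  green: (15 − 15.125)² / 15.125 = 0.0010
χ² = 0.0675 + 0.2896 + 0.0010 = 0.3581 ≈ 0.358
Degrees of freedom = 3 − 1 = 2; critical value at α = 0.05 is 5.991.
Since 0.358 < 5.991, we fail to reject the null hypothesis — the data are consistent with the 12:3:1 ratio.

0.358; consistent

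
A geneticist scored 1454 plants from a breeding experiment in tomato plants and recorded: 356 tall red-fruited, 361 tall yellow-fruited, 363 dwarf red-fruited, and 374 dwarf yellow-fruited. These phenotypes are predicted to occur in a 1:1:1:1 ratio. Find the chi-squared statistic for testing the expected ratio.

The 1:1:1:1 ratio has 4 parts, so with N = 1454 the expected counts are:
  tall red-fruited: 1454 × 1/4 = 363.5
  tall yellow-fruited: 1454 × 1/4 = 363.5
  dwarf red-fruited: 1454 × 1/4 = 363.5
  dwarf yellow-fruited: 1454 × 1/4 = 363.5
χ² = Σ (O − E)² / E
  tall red-fruited: (356 − 363.5)² / 363.5 = 0.1547
  tall yellow-fruited: (361 − 363.5)² / 363.5 = 0.0172
  dwarf red-fruited: (363 − 363.5)² / 363.5 = 0.0007
  dwarf yellow-fruited: (374 − 363.5)² / 363.5 = 0.3033
χ² = 0.1547 + 0.0172 + 0.0007 + 0.3033 = 0.4759 ≈ 0.476

0.476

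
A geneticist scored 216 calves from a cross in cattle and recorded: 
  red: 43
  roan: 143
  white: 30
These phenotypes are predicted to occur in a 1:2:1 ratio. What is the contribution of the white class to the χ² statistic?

10.667

Under the 1:2:1 hypothesis (Σ ratio = 4, N = 216):
  red: 216 × 1/4 = 54
  roan: 216 × 2/4 = 108
  white: 216 × 1/4 = 54
Contribution of white: (30 − 54)² / 54 = 10.6667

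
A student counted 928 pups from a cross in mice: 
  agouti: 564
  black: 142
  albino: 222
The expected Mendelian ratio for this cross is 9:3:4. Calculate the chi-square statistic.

9.695

Expected counts for N = 928 under a 9:3:4 ratio (total parts = 16):
  agouti: 928 × 9/16 = 522
  black: 928 × 3/16 = 174
  albino: 928 × 4/16 = 232
χ² = Σ (O − E)² / E
  agouti: (564 − 522)² / 522 = 3.3793
  black: (142 − 174)² / 174 = 5.8851
  albino: (222 − 232)² / 232 = 0.4310
χ² = 3.3793 + 5.8851 + 0.4310 = 9.6954 ≈ 9.695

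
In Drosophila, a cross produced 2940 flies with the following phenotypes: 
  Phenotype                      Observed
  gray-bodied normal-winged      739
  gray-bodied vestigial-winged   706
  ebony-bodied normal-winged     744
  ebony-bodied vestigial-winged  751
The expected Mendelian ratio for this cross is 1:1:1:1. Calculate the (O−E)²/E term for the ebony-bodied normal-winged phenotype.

Total ratio parts = 4. Expected numbers out of 2940:
  gray-bodied normal-winged: 2940 × 1/4 = 735
  gray-bodied vestigial-winged: 2940 × 1/4 = 735
  ebony-bodied normal-winged: 2940 × 1/4 = 735
  ebony-bodied vestigial-winged: 2940 × 1/4 = 735
Contribution of ebony-bodied normal-winged: (744 − 735)² / 735 = 0.1102

0.110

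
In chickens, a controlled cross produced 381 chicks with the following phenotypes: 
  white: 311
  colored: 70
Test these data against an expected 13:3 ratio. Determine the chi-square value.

0.036

The 13:3 ratio has 16 parts, so with N = 381 the expected counts are:
  white: 381 × 13/16 = 309.5625
  colored: 381 × 3/16 = 71.4375
χ² = Σ (O − E)² / E
  white: (311 − 309.5625)² / 309.5625 = 0.0067
  colored: (70 − 71.4375)² / 71.4375 = 0.0289
χ² = 0.0067 + 0.0289 = 0.0356 ≈ 0.036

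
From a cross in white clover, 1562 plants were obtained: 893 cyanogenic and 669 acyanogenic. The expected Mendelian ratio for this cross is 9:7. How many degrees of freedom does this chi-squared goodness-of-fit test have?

A goodness-of-fit test with 2 phenotype classes has df = 2 − 1 = 1.

1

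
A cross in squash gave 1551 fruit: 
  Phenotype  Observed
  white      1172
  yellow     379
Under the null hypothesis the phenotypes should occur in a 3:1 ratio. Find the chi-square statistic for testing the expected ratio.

The 3:1 ratio has 4 parts, so with N = 1551 the expected counts are:
  white: 1551 × 3/4 = 1163.25
  yellow: 1551 × 1/4 = 387.75
χ² = Σ (O − E)² / E
  white: (1172 − 1163.25)² / 1163.25 = 0.0658
  yellow: (379 − 387.75)² / 387.75 = 0.1975
χ² = 0.0658 + 0.1975 = 0.2633 ≈ 0.263

0.263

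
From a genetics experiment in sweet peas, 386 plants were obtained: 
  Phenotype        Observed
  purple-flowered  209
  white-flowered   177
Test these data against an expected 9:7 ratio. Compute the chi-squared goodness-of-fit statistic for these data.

The 9:7 ratio has 16 parts, so with N = 386 the expected counts are:
  purple-flowered: 386 × 9/16 = 217.125
  white-flowered: 386 × 7/16 = 168.875
χ² = Σ (O − E)² / E
  purple-flowered: (209 − 217.125)² / 217.125 = 0.3040
  white-flowered: (177 − 168.875)² / 168.875 = 0.3909
χ² = 0.3040 + 0.3909 = 0.6949 ≈ 0.695

0.695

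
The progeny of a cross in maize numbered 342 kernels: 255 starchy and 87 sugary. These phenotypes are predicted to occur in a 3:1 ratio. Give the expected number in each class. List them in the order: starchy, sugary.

256.5, 85.5

Expected counts for N = 342 under a 3:1 ratio (total parts = 4):
  starchy: 342 × 3/4 = 256.5
  sugary: 342 × 1/4 = 85.5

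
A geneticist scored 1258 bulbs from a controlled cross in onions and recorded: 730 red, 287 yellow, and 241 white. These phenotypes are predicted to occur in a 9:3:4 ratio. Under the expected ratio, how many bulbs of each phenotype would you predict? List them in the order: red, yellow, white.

Expected counts for N = 1258 under a 9:3:4 ratio (total parts = 16):
  red: 1258 × 9/16 = 707.625
  yellow: 1258 × 3/16 = 235.875
  white: 1258 × 4/16 = 314.5

707.625, 235.875, 314.5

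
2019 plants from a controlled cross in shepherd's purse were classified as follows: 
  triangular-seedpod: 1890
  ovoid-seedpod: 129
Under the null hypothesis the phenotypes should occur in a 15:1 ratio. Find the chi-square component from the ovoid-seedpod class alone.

0.063

Under the 15:1 hypothesis (Σ ratio = 16, N = 2019):
  triangular-seedpod: 2019 × 15/16 = 1892.8125
  ovoid-seedpod: 2019 × 1/16 = 126.1875
Contribution of ovoid-seedpod: (129 − 126.1875)² / 126.1875 = 0.0627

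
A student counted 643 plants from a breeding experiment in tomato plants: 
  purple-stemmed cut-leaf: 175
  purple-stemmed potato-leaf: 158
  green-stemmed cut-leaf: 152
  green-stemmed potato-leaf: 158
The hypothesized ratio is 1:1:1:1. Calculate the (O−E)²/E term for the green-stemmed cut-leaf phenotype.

Expected counts for N = 643 under a 1:1:1:1 ratio (total parts = 4):
  purple-stemmed cut-leaf: 643 × 1/4 = 160.75
  purple-stemmed potato-leaf: 643 × 1/4 = 160.75
  green-stemmed cut-leaf: 643 × 1/4 = 160.75
  green-stemmed potato-leaf: 643 × 1/4 = 160.75
Contribution of green-stemmed cut-leaf: (152 − 160.75)² / 160.75 = 0.4763

0.476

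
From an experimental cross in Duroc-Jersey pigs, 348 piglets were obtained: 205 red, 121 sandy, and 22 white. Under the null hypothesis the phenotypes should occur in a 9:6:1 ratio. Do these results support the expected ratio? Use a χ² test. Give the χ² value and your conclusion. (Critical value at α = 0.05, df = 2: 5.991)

1.132; consistent

Under the 9:6:1 hypothesis (Σ ratio = 16, N = 348):
  red: 348 × 9/16 = 195.75
  sandy: 348 × 6/16 = 130.5
  white: 348 × 1/16 = 21.75
χ² = Σ (O − E)² / E
  red: (205 − 195.75)² / 195.75 = 0.4371
  sandy: (121 − 130.5)² / 130.5 = 0.6916
  white: (22 − 21.75)² / 21.75 = 0.0029
χ² = 0.4371 + 0.6916 + 0.0029 = 1.1316 ≈ 1.132
Degrees of freedom = 3 − 1 = 2; critical value at α = 0.05 is 5.991.
Since 1.132 < 5.991, we fail to reject the null hypothesis — the data are consistent with the 9:6:1 ratio.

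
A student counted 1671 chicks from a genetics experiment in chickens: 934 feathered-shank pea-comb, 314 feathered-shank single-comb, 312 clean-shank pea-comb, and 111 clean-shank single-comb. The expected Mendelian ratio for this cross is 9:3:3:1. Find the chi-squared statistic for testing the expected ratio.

Under the 9:3:3:1 hypothesis (Σ ratio = 16, N = 1671):
  feathered-shank pea-comb: 1671 × 9/16 = 939.9375
  feathered-shank single-comb: 1671 × 3/16 = 313.3125
  clean-shank pea-comb: 1671 × 3/16 = 313.3125
  clean-shank single-comb: 1671 × 1/16 = 104.4375
χ² = Σ (O − E)² / E
  feathered-shank pea-comb: (934 − 939.9375)² / 939.9375 = 0.0375
  feathered-shank single-comb: (314 − 313.3125)² / 313.3125 = 0.0015
  clean-shank pea-comb: (312 − 313.3125)² / 313.3125 = 0.0055
  clean-shank single-comb: (111 − 104.4375)² / 104.4375 = 0.4124
χ² = 0.0375 + 0.0015 + 0.0055 + 0.4124 = 0.4569 ≈ 0.457

0.457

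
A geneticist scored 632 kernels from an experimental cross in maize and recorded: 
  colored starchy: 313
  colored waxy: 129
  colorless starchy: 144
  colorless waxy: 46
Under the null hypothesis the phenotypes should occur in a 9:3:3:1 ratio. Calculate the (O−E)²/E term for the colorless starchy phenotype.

5.487

Expected counts for N = 632 under a 9:3:3:1 ratio (total parts = 16):
  colored starchy: 632 × 9/16 = 355.5
  colored waxy: 632 × 3/16 = 118.5
  colorless starchy: 632 × 3/16 = 118.5
  colorless waxy: 632 × 1/16 = 39.5
Contribution of colorless starchy: (144 − 118.5)² / 118.5 = 5.4873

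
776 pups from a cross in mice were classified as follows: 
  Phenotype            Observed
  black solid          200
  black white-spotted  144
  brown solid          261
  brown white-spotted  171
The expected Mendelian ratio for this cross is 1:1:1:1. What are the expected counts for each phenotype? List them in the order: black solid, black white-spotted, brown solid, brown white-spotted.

Expected counts for N = 776 under a 1:1:1:1 ratio (total parts = 4):
  black solid: 776 × 1/4 = 194
  black white-spotted: 776 × 1/4 = 194
  brown solid: 776 × 1/4 = 194
  brown white-spotted: 776 × 1/4 = 194

194, 194, 194, 194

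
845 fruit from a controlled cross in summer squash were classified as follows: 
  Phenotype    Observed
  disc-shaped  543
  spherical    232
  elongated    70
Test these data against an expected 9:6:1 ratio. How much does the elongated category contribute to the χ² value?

Expected counts for N = 845 under a 9:6:1 ratio (total parts = 16):
  disc-shaped: 845 × 9/16 = 475.3125
  spherical: 845 × 6/16 = 316.875
  elongated: 845 × 1/16 = 52.8125
Contribution of elongated: (70 − 52.8125)² / 52.8125 = 5.5936

5.594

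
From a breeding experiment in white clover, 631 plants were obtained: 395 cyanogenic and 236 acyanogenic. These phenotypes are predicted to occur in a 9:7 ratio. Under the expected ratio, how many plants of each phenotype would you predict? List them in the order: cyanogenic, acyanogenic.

354.9375, 276.0625

Total ratio parts = 16. Expected numbers out of 631:
  cyanogenic: 631 × 9/16 = 354.9375
  acyanogenic: 631 × 7/16 = 276.0625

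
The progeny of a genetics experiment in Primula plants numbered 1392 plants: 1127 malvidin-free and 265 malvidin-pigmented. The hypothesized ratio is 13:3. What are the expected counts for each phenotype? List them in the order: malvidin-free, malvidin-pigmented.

1131, 261

Total ratio parts = 16. Expected numbers out of 1392:
  malvidin-free: 1392 × 13/16 = 1131
  malvidin-pigmented: 1392 × 3/16 = 261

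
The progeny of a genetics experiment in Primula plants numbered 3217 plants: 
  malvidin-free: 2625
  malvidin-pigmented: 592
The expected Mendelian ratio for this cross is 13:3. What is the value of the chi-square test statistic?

0.255

Total ratio parts = 16. Expected numbers out of 3217:
  malvidin-free: 3217 × 13/16 = 2613.8125
  malvidin-pigmented: 3217 × 3/16 = 603.1875
χ² = Σ (O − E)² / E
  malvidin-free: (2625 − 2613.8125)² / 2613.8125 = 0.0479
  malvidin-pigmented: (592 − 603.1875)² / 603.1875 = 0.2075
χ² = 0.0479 + 0.2075 = 0.2554 ≈ 0.255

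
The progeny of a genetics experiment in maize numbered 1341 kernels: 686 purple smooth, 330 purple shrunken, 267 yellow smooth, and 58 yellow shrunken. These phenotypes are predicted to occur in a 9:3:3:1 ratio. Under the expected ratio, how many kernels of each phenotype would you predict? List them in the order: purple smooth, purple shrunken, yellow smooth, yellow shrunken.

Total ratio parts = 16. Expected numbers out of 1341:
  purple smooth: 1341 × 9/16 = 754.3125
  purple shrunken: 1341 × 3/16 = 251.4375
  yellow smooth: 1341 × 3/16 = 251.4375
  yellow shrunken: 1341 × 1/16 = 83.8125

754.3125, 251.4375, 251.4375, 83.8125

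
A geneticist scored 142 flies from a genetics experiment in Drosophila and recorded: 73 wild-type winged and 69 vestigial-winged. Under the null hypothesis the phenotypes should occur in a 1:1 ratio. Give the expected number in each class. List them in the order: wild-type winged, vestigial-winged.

Under the 1:1 hypothesis (Σ ratio = 2, N = 142):
  wild-type winged: 142 × 1/2 = 71
  vestigial-winged: 142 × 1/2 = 71

71, 71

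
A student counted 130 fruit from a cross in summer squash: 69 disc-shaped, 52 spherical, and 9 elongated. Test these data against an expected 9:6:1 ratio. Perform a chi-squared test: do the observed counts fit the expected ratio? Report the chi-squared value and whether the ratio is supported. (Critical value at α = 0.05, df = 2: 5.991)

The 9:6:1 ratio has 16 parts, so with N = 130 the expected counts are:
  disc-shaped: 130 × 9/16 = 73.125
  spherical: 130 × 6/16 = 48.75
  elongated: 130 × 1/16 = 8.125
χ² = Σ (O − E)² / E
  disc-shaped: (69 − 73.125)² / 73.125 = 0.2327
  spherical: (52 − 48.75)² / 48.75 = 0.2167
  elongated: (9 − 8.125)² / 8.125 = 0.0942
χ² = 0.2327 + 0.2167 + 0.0942 = 0.5436 ≈ 0.544
Degrees of freedom = 3 − 1 = 2; critical value at α = 0.05 is 5.991.
Since 0.544 < 5.991, we fail to reject the null hypothesis — the data are consistent with the 9:6:1 ratio.

0.544; consistent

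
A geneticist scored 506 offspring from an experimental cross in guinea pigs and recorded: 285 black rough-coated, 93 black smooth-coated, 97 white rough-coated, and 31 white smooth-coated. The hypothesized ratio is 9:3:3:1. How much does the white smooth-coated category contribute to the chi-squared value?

Total ratio parts = 16. Expected numbers out of 506:
  black rough-coated: 506 × 9/16 = 284.625
  black smooth-coated: 506 × 3/16 = 94.875
  white rough-coated: 506 × 3/16 = 94.875
  white smooth-coated: 506 × 1/16 = 31.625
Contribution of white smooth-coated: (31 − 31.625)² / 31.625 = 0.0124

0.012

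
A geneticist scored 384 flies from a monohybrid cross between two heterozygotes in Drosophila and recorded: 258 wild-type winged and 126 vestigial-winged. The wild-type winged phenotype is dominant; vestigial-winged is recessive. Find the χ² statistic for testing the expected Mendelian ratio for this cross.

12.500

For a monohybrid cross between heterozygotes with complete dominance, the expected phenotypic ratio is 3:1.
Expected counts for N = 384 under a 3:1 ratio (total parts = 4):
  wild-type winged: 384 × 3/4 = 288
  vestigial-winged: 384 × 1/4 = 96
χ² = Σ (O − E)² / E
  wild-type winged: (258 − 288)² / 288 = 3.1250
  vestigial-winged: (126 − 96)² / 96 = 9.3750
χ² = 3.1250 + 9.3750 = 12.500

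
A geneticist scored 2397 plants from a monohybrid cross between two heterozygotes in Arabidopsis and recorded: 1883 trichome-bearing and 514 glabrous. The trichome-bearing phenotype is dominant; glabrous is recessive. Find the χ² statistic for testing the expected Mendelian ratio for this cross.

For a monohybrid cross between heterozygotes with complete dominance, the expected phenotypic ratio is 3:1.
Under the 3:1 hypothesis (Σ ratio = 4, N = 2397):
  trichome-bearing: 2397 × 3/4 = 1797.75
  glabrous: 2397 × 1/4 = 599.25
χ² = Σ (O − E)² / E
  trichome-bearing: (1883 − 1797.75)² / 1797.75 = 4.0426
  glabrous: (514 − 599.25)² / 599.25 = 12.1278
χ² = 4.0426 + 12.1278 = 16.1704 ≈ 16.170

16.170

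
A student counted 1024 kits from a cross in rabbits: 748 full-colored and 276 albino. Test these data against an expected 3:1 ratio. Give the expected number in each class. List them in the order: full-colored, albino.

768, 256

The 3:1 ratio has 4 parts, so with N = 1024 the expected counts are:
  full-colored: 1024 × 3/4 = 768
  albino: 1024 × 1/4 = 256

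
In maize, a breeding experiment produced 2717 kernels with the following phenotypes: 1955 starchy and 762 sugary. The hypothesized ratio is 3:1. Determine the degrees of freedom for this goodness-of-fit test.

A goodness-of-fit test with 2 phenotype classes has df = 2 − 1 = 1.

1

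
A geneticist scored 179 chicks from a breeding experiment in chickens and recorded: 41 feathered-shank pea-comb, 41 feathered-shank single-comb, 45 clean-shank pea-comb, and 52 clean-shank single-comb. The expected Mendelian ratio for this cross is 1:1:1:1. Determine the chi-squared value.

Expected counts for N = 179 under a 1:1:1:1 ratio (total parts = 4):
  feathered-shank pea-comb: 179 × 1/4 = 44.75
  feathered-shank single-comb: 179 × 1/4 = 44.75
  clean-shank pea-comb: 179 × 1/4 = 44.75
  clean-shank single-comb: 179 × 1/4 = 44.75
χ² = Σ (O − E)² / E
  feathered-shank pea-comb: (41 − 44.75)² / 44.75 = 0.3142
  feathered-shank single-comb: (41 − 44.75)² / 44.75 = 0.3142
  clean-shank pea-comb: (45 − 44.75)² / 44.75 = 0.0014
  clean-shank single-comb: (52 − 44.75)² / 44.75 = 1.1746
χ² = 0.3142 + 0.3142 + 0.0014 + 1.1746 = 1.8044 ≈ 1.804

1.804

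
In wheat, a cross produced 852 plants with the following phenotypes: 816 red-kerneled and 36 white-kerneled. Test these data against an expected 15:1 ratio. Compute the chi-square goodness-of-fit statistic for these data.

Total ratio parts = 16. Expected numbers out of 852:
  red-kerneled: 852 × 15/16 = 798.75
  white-kerneled: 852 × 1/16 = 53.25
χ² = Σ (O − E)² / E
  red-kerneled: (816 − 798.75)² / 798.75 = 0.3725
  white-kerneled: (36 − 53.25)² / 53.25 = 5.5880
χ² = 0.3725 + 5.5880 = 5.9605 ≈ 5.961

5.961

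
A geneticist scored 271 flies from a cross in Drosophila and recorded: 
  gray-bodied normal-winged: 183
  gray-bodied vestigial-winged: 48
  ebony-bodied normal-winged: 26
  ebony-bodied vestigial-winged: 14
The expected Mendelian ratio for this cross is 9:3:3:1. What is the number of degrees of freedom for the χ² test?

3

A goodness-of-fit test with 4 phenotype classes has df = 4 − 1 = 3.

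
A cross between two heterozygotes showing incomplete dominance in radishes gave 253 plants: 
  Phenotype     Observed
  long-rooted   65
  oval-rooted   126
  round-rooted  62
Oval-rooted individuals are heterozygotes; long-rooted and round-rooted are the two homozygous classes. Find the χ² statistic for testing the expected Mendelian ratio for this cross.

0.075

With incomplete dominance, a heterozygote × heterozygote cross gives a 1:2:1 phenotypic ratio.
Total ratio parts = 4. Expected numbers out of 253:
  long-rooted: 253 × 1/4 = 63.25
  oval-rooted: 253 × 2/4 = 126.5
  round-rooted: 253 × 1/4 = 63.25
χ² = Σ (O − E)² / E
  long-rooted: (65 − 63.25)² / 63.25 = 0.0484
  oval-rooted: (126 − 126.5)² / 126.5 = 0.0020
  round-rooted: (62 − 63.25)² / 63.25 = 0.0247
χ² = 0.0484 + 0.0020 + 0.0247 = 0.0751 ≈ 0.075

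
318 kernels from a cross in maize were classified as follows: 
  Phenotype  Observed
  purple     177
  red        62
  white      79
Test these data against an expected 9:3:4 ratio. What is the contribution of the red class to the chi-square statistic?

Total ratio parts = 16. Expected numbers out of 318:
  purple: 318 × 9/16 = 178.875
  red: 318 × 3/16 = 59.625
  white: 318 × 4/16 = 79.5
Contribution of red: (62 − 59.625)² / 59.625 = 0.0946

0.095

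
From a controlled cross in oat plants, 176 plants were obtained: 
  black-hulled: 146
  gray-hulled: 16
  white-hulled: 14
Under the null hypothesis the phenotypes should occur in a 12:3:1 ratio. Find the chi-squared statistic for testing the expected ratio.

11.061

Expected counts for N = 176 under a 12:3:1 ratio (total parts = 16):
  black-hulled: 176 × 12/16 = 132
  gray-hulled: 176 × 3/16 = 33
  white-hulled: 176 × 1/16 = 11
χ² = Σ (O − E)² / E
  black-hulled: (146 − 132)² / 132 = 1.4848
  gray-hulled: (16 − 33)² / 33 = 8.7576
  white-hulled: (14 − 11)² / 11 = 0.8182
χ² = 1.4848 + 8.7576 + 0.8182 = 11.0606 ≈ 11.061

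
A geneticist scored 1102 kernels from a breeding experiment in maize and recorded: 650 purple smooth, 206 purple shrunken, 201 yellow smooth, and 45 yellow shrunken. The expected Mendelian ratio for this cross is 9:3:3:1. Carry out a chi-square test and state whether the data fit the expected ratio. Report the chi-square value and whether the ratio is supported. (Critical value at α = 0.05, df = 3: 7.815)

9.895; not consistent

Total ratio parts = 16. Expected numbers out of 1102:
  purple smooth: 1102 × 9/16 = 619.875
  purple shrunken: 1102 × 3/16 = 206.625
  yellow smooth: 1102 × 3/16 = 206.625
  yellow shrunken: 1102 × 1/16 = 68.875
χ² = Σ (O − E)² / E
  purple smooth: (650 − 619.875)² / 619.875 = 1.4640
  purple shrunken: (206 − 206.625)² / 206.625 = 0.0019
  yellow smooth: (201 − 206.625)² / 206.625 = 0.1531
  yellow shrunken: (45 − 68.875)² / 68.875 = 8.2761
χ² = 1.4640 + 0.0019 + 0.1531 + 8.2761 = 9.8951 ≈ 9.895
Degrees of freedom = 4 − 1 = 3; critical value at α = 0.05 is 7.815.
Since 9.895 > 7.815, we reject the null hypothesis — the data do not fit the 9:3:3:1 ratio.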